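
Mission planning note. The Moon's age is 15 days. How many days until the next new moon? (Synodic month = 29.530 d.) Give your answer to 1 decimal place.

14.5 days

The next new moon completes the synodic month: 29.530 − 15 = 14.530 days.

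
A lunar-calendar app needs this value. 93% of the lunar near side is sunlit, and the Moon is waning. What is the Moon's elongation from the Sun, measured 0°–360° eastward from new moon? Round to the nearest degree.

Invert f = (1 − cos θ)/2 to get cos θ = 1 − 2(0.93) = -0.860, hence θ₀ = arccos -0.860 = 149.3°.
Waning ⇒ past full, so θ = 360° − 149.3° = 210.7°.

211°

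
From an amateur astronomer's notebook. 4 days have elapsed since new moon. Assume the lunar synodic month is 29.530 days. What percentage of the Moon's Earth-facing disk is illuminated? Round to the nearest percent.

17%

The Moon has covered 4/29.530 of its cycle, so θ ≈ 360° × 4/29.530 = 48.8°.
Illuminated fraction = (1 − cos 48.8°)/2 = (1 − 0.659)/2 ≈ 0.170, so 17%.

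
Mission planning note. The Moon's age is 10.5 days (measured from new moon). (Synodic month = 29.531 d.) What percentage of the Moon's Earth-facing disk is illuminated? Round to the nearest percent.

81%

Phase angle: θ = 360°·(10.5 d)/(29.531 d) = 128.0°.
With cos θ = (-0.616), the lit fraction is (1 − (-0.616))/2 ≈ 0.808, so 81%.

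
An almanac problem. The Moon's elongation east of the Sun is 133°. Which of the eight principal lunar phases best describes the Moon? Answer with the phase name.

The waxing gibbous sector spans roughly 112°–158°; 133° falls inside it.

waxing gibbous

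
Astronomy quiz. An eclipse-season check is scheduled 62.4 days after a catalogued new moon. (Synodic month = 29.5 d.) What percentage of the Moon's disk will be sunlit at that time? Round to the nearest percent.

62.4 d spans 2 complete synodic months (2 × 29.5 = 59.00 d) plus 3.40 d.
Phase angle: θ = 360°·(3.40 d)/(29.5 d) = 41.5°.
With cos θ = 0.749, the lit fraction is (1 − 0.749)/2 ≈ 0.125, so 13%.

13%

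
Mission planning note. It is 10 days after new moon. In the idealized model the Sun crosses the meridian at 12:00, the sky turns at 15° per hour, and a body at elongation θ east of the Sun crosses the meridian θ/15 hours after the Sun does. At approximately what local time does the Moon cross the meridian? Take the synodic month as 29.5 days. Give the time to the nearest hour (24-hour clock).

Elongation θ = 360° × 10/29.5 ≈ 122.0°.
The Moon trails the Sun by θ/15 = 122.0/15 ≈ 8.14 hours.
12:00 + 8.14 h ≈ 20:08 → 20:00 to the nearest hour.

20:00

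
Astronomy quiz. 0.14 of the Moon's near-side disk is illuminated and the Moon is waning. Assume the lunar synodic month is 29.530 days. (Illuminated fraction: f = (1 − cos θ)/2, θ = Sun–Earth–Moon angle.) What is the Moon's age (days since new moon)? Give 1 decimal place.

From f = (1 − cos θ)/2: cos θ = 1 − 2×0.14 = 0.720; arccos → 43.9°.
A waning Moon lies in 180°–360°, so θ = 360° − 43.9° = 316.1°.
Age = 29.530 × 316.1°/360° ≈ 25.93 days.

25.9 days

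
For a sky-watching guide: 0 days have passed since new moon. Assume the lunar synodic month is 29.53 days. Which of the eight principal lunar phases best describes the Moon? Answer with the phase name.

θ ≈ 360° × 0/29.53 = 0°, which falls in the new moon sector.

new moon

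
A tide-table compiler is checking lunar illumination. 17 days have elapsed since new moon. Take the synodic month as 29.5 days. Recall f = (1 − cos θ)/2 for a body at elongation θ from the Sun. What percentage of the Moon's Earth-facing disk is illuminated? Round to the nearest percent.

Elongation θ = 360° × 17/29.5 ≈ 207.5°.
With cos θ = (-0.887), the lit fraction is (1 − (-0.887))/2 ≈ 0.944, so 94%.

94%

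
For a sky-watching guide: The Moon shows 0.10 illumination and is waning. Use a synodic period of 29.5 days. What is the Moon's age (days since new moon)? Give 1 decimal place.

From f = (1 − cos θ)/2: cos θ = 1 − 2×0.10 = 0.800; arccos → 36.9°.
A waning Moon lies in 180°–360°, so θ = 360° − 36.9° = 323.1°.
At 360°/29.5 d per day, 323.1° corresponds to 26.48 days.

26.5 days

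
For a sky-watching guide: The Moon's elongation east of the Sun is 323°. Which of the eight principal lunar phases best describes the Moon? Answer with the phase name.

waning crescent

323° lies in the waning crescent sector of the 8-phase cycle.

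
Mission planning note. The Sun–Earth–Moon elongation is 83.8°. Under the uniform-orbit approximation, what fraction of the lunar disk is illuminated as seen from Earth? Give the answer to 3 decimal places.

f = (1 − cos 83.8°)/2 = (1 − 0.108)/2 ≈ 0.446.

0.446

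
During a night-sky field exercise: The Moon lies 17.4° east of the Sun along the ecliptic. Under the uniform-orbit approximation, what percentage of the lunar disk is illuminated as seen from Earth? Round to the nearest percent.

2%

f = (1 − cos 17.4°)/2 = (1 − 0.954)/2 ≈ 0.023, i.e. 2%.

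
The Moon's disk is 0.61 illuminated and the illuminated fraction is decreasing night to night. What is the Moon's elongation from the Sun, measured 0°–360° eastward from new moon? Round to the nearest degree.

257°

cos θ = 1 − 2f = -0.220, giving a principal value of 102.7°.
A waning Moon lies in 180°–360°, so θ = 360° − 102.7° = 257.3°.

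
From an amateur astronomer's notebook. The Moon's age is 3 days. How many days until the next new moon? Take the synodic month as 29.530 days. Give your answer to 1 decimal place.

One full lunation from the last new moon is 29.530 d; remaining = 29.530 − 3 = 26.530 d.

26.5 days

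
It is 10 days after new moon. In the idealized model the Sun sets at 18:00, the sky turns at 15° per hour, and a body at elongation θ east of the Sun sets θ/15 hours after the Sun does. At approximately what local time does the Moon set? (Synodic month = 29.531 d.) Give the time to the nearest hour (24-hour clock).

02:00

Elongation θ = 360° × 10/29.531 ≈ 121.9°.
At 15° of sky rotation per hour, 121.9° corresponds to a 8.13 h lag.
18:00 + 8.13 h ≈ 02:08 → 02:00 to the nearest hour.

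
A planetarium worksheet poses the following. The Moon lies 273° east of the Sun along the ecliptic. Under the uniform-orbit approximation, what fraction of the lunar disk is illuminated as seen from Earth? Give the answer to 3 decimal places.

Half-versine of 273°: (1 − 0.052)/2 = 0.474.

0.474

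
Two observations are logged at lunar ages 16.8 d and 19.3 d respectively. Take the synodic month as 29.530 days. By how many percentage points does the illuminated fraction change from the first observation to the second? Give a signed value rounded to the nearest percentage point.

-17 pp

First observation: θ = 360°·16.8/29.530 = 204.8°, so f = 0.954.
Second observation: θ = 235.3°, f = 0.785.
Δf = 0.785 − 0.954 = -0.169, i.e. -17 pp.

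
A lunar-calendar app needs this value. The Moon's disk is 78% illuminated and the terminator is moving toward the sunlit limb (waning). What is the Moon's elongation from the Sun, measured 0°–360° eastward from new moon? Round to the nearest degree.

From f = (1 − cos θ)/2: cos θ = 1 − 2×0.78 = -0.560; arccos → 124.1°.
Since the Moon is past full (waning), take the reflex angle: θ = 360° − 124.1° = 235.9°.

236°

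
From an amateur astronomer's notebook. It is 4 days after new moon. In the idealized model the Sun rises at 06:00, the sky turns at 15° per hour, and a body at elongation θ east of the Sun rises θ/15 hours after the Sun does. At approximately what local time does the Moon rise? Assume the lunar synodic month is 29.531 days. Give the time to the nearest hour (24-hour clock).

Phase angle: θ = 360°·(4 d)/(29.531 d) = 48.8°.
At 15° of sky rotation per hour, 48.8° corresponds to a 3.25 h lag.
06:00 + 3.25 h ≈ 09:15 → 09:00 to the nearest hour.

09:00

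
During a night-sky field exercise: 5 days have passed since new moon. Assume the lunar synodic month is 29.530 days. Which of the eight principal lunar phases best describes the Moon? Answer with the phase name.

At 5/29.530 of the cycle, θ ≈ 61° — the waxing crescent range.

waxing crescent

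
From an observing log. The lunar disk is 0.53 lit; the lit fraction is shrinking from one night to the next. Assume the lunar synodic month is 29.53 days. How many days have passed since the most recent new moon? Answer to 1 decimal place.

Invert f = (1 − cos θ)/2 to get cos θ = 1 − 2(0.53) = -0.060, hence θ₀ = arccos -0.060 = 93.4°.
Since the Moon is past full (waning), take the reflex angle: θ = 360° − 93.4° = 266.6°.
At 360°/29.53 d per day, 266.6° corresponds to 21.87 days.

21.9 days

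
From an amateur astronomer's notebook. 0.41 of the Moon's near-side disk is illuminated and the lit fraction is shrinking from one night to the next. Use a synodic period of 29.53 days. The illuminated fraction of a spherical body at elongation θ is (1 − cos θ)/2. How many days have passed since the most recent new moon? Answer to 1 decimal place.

Invert f = (1 − cos θ)/2 to get cos θ = 1 − 2(0.41) = 0.180, hence θ₀ = arccos 0.180 = 79.6°.
Waning ⇒ past full, so θ = 360° − 79.6° = 280.4°.
At 360°/29.53 d per day, 280.4° corresponds to 23.00 days.

23.0 days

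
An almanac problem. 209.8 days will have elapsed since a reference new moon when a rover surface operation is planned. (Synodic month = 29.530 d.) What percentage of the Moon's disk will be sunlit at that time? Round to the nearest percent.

10%

Reduce mod P: 209.8 − 7×29.530 = 3.09 d into the current lunation.
Phase angle: θ = 360°·(3.09 d)/(29.530 d) = 37.7°.
Illuminated fraction = (1 − cos 37.7°)/2 = (1 − 0.792)/2 ≈ 0.104, so 10%.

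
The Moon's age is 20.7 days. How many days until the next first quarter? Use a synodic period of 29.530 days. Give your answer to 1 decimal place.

First quarter is 0.25 of the way through the cycle: age 0.25 × 29.530 = 7.383 d.
Already past this cycle's first quarter; the next is at 7.383 + 29.530 = 36.913 d, so 36.913 − 20.7 = 16.213 days.

16.2 days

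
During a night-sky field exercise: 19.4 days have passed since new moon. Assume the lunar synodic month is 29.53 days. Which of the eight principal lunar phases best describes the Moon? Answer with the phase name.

At 19.4/29.53 of the cycle, θ ≈ 237° — the waning gibbous range.

waning gibbous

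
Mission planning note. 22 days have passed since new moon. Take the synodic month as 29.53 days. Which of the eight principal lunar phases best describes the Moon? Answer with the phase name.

last quarter

θ ≈ 360° × 22/29.53 = 268°, which falls in the last quarter sector.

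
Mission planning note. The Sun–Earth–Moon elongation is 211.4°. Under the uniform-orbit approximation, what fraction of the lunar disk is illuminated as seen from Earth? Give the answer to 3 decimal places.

0.927

f = (1 − cos 211.4°)/2 = (1 − (-0.854))/2 ≈ 0.927.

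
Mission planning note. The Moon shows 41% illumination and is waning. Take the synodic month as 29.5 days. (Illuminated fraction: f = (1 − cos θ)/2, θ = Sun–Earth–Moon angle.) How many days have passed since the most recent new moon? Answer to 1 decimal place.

23.0 days

Invert f = (1 − cos θ)/2 to get cos θ = 1 − 2(0.41) = 0.180, hence θ₀ = arccos 0.180 = 79.6°.
A waning Moon lies in 180°–360°, so θ = 360° − 79.6° = 280.4°.
That fraction of the synodic month is 280.4/360 × 29.5 d ≈ 22.97 d.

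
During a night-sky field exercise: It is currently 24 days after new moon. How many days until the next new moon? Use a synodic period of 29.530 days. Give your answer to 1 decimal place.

One full lunation from the last new moon is 29.530 d; remaining = 29.530 − 24 = 5.530 d.

5.5 days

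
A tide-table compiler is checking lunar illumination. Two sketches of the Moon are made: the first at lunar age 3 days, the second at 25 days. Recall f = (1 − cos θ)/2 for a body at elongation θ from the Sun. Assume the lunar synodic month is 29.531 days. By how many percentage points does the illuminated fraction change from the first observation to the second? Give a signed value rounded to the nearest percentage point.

+12 pp

First observation: θ = 360°·3/29.531 = 36.6°, so f = 0.098.
Second observation: θ = 304.8°, f = 0.215.
Δf = 0.215 − 0.098 = +0.116, i.e. +12 pp.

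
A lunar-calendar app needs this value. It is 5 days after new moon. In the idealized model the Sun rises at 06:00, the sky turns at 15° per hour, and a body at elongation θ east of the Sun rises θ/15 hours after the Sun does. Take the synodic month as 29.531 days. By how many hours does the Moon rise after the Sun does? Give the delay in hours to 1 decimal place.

4.1 h

Elongation θ = 360° × 5/29.531 ≈ 61.0°.
Delay after the Sun = 61.0° / (15°/h) ≈ 4.06 h.
So the Moon rises 4.06 h after the Sun.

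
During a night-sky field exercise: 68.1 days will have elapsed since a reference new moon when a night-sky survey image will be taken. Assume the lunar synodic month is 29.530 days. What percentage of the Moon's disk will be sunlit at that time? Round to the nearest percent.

67%

68.1 d spans 2 complete synodic months (2 × 29.530 = 59.06 d) plus 9.04 d.
Elongation θ = 360° × 9.04/29.530 ≈ 110.2°.
cos 110.2° = (-0.345), so f = (1 − (-0.345))/2 = 0.673, so 67%.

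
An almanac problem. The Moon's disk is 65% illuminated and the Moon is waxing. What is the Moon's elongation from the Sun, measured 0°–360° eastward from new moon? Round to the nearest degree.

From f = (1 − cos θ)/2: cos θ = 1 − 2×0.65 = -0.300; arccos → 107.5°.
The Moon is waxing (0°–180°), so θ = 107.5° directly.

107°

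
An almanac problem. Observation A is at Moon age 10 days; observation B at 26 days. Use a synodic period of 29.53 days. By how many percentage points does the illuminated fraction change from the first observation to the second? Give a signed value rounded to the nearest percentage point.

-63 pp

First observation: θ = 360°·10/29.53 = 121.9°, so f = 0.764.
Second observation: θ = 317.0°, f = 0.135.
Δf = 0.135 − 0.764 = -0.630, i.e. -63 pp.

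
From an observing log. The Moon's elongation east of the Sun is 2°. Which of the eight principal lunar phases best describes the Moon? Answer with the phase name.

The new moon sector spans roughly -22°–22°; 2° falls inside it.

new moon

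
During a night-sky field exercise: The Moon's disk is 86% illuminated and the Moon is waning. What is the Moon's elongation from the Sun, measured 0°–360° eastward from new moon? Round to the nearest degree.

From f = (1 − cos θ)/2: cos θ = 1 − 2×0.86 = -0.720; arccos → 136.1°.
A waning Moon lies in 180°–360°, so θ = 360° − 136.1° = 223.9°.

224°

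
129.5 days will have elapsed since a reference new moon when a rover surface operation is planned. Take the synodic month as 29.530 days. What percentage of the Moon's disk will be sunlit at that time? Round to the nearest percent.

129.5/29.530 = 4.385 lunations, so 4 complete cycles and 11.38 d into the next.
The Moon has covered 11.38/29.530 of its cycle, so θ ≈ 360° × 11.38/29.530 = 138.7°.
cos 138.7° = (-0.752), so f = (1 − (-0.752))/2 = 0.876, so 88%.

88%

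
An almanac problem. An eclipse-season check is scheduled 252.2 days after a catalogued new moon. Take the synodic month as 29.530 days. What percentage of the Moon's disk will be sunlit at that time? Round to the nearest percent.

252.2 d spans 8 complete synodic months (8 × 29.530 = 236.24 d) plus 15.96 d.
Phase angle: θ = 360°·(15.96 d)/(29.530 d) = 194.6°.
cos 194.6° = (-0.968), so f = (1 − (-0.968))/2 = 0.984, so 98%.

98%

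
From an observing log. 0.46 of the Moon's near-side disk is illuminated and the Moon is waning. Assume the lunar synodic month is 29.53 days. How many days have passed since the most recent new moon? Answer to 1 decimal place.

cos θ = 1 − 2f = 0.080, giving a principal value of 85.4°.
A waning Moon lies in 180°–360°, so θ = 360° − 85.4° = 274.6°.
At 360°/29.53 d per day, 274.6° corresponds to 22.52 days.

22.5 days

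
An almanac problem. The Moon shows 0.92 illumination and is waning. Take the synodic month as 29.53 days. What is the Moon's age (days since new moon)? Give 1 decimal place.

17.5 days

cos θ = 1 − 2f = -0.840, giving a principal value of 147.1°.
Waning ⇒ past full, so θ = 360° − 147.1° = 212.9°.
At 360°/29.53 d per day, 212.9° corresponds to 17.46 days.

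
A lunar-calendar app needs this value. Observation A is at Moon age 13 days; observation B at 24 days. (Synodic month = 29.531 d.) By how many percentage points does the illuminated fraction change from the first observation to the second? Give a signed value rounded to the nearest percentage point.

First observation: θ = 360°·13/29.531 = 158.5°, so f = 0.965.
Second observation: θ = 292.6°, f = 0.308.
Δf = 0.308 − 0.965 = -0.657, i.e. -66 pp.

-66 pp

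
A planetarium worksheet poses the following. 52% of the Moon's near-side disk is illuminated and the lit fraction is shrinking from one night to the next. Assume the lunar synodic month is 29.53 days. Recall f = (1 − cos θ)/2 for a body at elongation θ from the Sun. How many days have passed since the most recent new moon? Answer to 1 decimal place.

cos θ = 1 − 2f = -0.040, giving a principal value of 92.3°.
Since the Moon is past full (waning), take the reflex angle: θ = 360° − 92.3° = 267.7°.
Age = 29.53 × 267.7°/360° ≈ 21.96 days.

22.0 days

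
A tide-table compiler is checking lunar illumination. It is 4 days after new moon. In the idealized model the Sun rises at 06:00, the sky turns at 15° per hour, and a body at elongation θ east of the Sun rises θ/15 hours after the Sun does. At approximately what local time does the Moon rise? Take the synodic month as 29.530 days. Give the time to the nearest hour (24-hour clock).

09:00

Elongation θ = 360° × 4/29.530 ≈ 48.8°.
Delay after the Sun = 48.8° / (15°/h) ≈ 3.25 h.
06:00 + 3.25 h ≈ 09:15 → 09:00 to the nearest hour.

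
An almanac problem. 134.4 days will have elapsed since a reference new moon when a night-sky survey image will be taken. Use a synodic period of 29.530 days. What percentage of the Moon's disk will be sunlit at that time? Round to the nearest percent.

Reduce mod P: 134.4 − 4×29.530 = 16.28 d into the current lunation.
Elongation θ = 360° × 16.28/29.530 ≈ 198.5°.
Illuminated fraction = (1 − cos 198.5°)/2 = (1 − (-0.948))/2 ≈ 0.974, so 97%.

97%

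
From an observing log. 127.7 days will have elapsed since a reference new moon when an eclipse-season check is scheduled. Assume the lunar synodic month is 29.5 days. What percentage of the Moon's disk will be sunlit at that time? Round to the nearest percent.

74%

127.7/29.5 = 4.329 lunations, so 4 complete cycles and 9.70 d into the next.
Phase angle: θ = 360°·(9.70 d)/(29.5 d) = 118.4°.
Illuminated fraction = (1 − cos 118.4°)/2 = (1 − (-0.475))/2 ≈ 0.738, so 74%.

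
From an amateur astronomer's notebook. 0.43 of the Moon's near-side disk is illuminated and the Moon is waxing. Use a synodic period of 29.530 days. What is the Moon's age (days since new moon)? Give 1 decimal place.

From f = (1 − cos θ)/2: cos θ = 1 − 2×0.43 = 0.140; arccos → 82.0°.
The Moon is waxing (0°–180°), so θ = 82.0° directly.
At 360°/29.530 d per day, 82.0° corresponds to 6.72 days.

6.7 days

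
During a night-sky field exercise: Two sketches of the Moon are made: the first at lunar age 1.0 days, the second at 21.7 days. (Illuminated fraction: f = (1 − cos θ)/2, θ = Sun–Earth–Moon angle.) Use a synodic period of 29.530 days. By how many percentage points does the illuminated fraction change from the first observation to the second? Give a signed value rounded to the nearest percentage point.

θ₁ = 360° × 1.0/29.530 = 12.2°, f₁ = (1 − cos θ₁)/2 = 0.011.
θ₂ = 360° × 21.7/29.530 = 264.5°, f₂ = (1 − cos θ₂)/2 = 0.548.
Change = f₂ − f₁ = +0.536 → +54 percentage points.

+54 percentage points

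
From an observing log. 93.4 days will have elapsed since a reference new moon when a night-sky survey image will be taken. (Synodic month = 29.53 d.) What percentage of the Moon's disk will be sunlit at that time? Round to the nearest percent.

24%

93.4 d spans 3 complete synodic months (3 × 29.53 = 88.59 d) plus 4.81 d.
Elongation θ = 360° × 4.81/29.53 ≈ 58.6°.
With cos θ = 0.520, the lit fraction is (1 − 0.520)/2 ≈ 0.240, so 24%.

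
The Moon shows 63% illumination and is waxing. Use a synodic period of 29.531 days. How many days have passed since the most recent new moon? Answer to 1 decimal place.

8.6 days

From f = (1 − cos θ)/2: cos θ = 1 − 2×0.63 = -0.260; arccos → 105.1°.
Waxing ⇒ before full, so θ = 105.1°.
At 360°/29.531 d per day, 105.1° corresponds to 8.62 days.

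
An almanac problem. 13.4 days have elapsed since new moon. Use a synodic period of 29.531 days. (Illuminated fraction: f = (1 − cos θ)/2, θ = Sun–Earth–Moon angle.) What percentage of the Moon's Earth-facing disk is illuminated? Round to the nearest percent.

Elongation θ = 360° × 13.4/29.531 ≈ 163.4°.
cos 163.4° = (-0.958), so f = (1 − (-0.958))/2 = 0.979, so 98%.

98%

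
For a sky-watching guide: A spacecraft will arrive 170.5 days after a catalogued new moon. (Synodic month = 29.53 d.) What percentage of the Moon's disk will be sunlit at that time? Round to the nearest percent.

43%

Reduce mod P: 170.5 − 5×29.53 = 22.85 d into the current lunation.
The Moon has covered 22.85/29.53 of its cycle, so θ ≈ 360° × 22.85/29.53 = 278.6°.
cos 278.6° = 0.149, so f = (1 − 0.149)/2 = 0.426, so 43%.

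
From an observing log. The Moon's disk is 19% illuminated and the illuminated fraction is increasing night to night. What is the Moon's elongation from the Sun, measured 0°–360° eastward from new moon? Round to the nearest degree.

52°

cos θ = 1 − 2f = 0.620, giving a principal value of 51.7°.
Before full moon the principal value applies: θ = 51.7°.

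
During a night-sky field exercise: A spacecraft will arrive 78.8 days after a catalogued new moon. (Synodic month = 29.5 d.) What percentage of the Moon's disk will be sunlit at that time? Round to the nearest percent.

74%

78.8 d spans 2 complete synodic months (2 × 29.5 = 59.00 d) plus 19.80 d.
The Moon has covered 19.80/29.5 of its cycle, so θ ≈ 360° × 19.80/29.5 = 241.6°.
With cos θ = (-0.475), the lit fraction is (1 − (-0.475))/2 ≈ 0.738, so 74%.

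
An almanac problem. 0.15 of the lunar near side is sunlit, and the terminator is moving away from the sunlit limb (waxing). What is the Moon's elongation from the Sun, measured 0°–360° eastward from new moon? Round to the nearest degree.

From f = (1 − cos θ)/2: cos θ = 1 − 2×0.15 = 0.700; arccos → 45.6°.
Before full moon the principal value applies: θ = 45.6°.

46°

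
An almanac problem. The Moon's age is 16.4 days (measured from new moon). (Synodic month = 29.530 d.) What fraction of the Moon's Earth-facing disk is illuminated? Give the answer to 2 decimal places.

The Moon has covered 16.4/29.530 of its cycle, so θ ≈ 360° × 16.4/29.530 = 199.9°.
cos 199.9° = (-0.940), so f = (1 − (-0.940))/2 = 0.970.

0.97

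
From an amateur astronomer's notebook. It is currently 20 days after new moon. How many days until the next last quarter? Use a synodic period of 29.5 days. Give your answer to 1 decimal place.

2.1 days

Last quarter is 0.75 of the way through the cycle: age 0.75 × 29.5 = 22.125 d.
So 2.125 days remain (22.125 − 20).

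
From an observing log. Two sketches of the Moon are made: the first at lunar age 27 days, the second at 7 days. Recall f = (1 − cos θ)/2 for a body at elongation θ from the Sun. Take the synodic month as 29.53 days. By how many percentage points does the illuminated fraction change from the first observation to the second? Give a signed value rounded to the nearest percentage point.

First observation: θ = 360°·27/29.53 = 329.2°, so f = 0.071.
Second observation: θ = 85.3°, f = 0.459.
Δf = 0.459 − 0.071 = +0.389, i.e. +39 pp.

+39 percentage points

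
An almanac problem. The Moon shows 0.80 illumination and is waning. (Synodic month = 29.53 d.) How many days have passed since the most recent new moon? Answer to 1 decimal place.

19.1 days

From f = (1 − cos θ)/2: cos θ = 1 − 2×0.80 = -0.600; arccos → 126.9°.
Waning ⇒ past full, so θ = 360° − 126.9° = 233.1°.
At 360°/29.53 d per day, 233.1° corresponds to 19.12 days.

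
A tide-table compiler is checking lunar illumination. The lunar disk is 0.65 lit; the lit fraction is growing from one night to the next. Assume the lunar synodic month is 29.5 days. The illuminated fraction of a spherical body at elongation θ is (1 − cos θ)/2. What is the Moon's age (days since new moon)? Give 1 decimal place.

From f = (1 − cos θ)/2: cos θ = 1 − 2×0.65 = -0.300; arccos → 107.5°.
Before full moon the principal value applies: θ = 107.5°.
That fraction of the synodic month is 107.5/360 × 29.5 d ≈ 8.81 d.

8.8 days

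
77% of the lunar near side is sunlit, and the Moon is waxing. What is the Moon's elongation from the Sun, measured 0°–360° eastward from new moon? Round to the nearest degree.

123°

Invert f = (1 − cos θ)/2 to get cos θ = 1 − 2(0.77) = -0.540, hence θ₀ = arccos -0.540 = 122.7°.
The Moon is waxing (0°–180°), so θ = 122.7° directly.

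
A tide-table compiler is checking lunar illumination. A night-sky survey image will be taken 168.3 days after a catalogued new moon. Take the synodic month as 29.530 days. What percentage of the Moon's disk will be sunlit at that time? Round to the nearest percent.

66%

168.3/29.530 = 5.699 lunations, so 5 complete cycles and 20.65 d into the next.
Elongation θ = 360° × 20.65/29.530 ≈ 251.7°.
cos 251.7° = (-0.313), so f = (1 − (-0.313))/2 = 0.657, so 66%.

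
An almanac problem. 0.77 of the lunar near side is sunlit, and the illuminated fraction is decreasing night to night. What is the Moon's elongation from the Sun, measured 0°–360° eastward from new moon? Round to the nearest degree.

cos θ = 1 − 2f = -0.540, giving a principal value of 122.7°.
Since the Moon is past full (waning), take the reflex angle: θ = 360° − 122.7° = 237.3°.

237°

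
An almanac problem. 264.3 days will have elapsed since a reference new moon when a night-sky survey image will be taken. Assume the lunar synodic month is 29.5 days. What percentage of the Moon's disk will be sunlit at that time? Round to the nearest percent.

2%

264.3 d spans 8 complete synodic months (8 × 29.5 = 236.00 d) plus 28.30 d.
Elongation θ = 360° × 28.30/29.5 ≈ 345.4°.
Illuminated fraction = (1 − cos 345.4°)/2 = (1 − 0.968)/2 ≈ 0.016, so 2%.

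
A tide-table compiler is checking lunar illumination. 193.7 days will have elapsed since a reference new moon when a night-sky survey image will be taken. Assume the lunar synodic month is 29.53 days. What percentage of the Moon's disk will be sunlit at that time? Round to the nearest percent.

97%

Reduce mod P: 193.7 − 6×29.53 = 16.52 d into the current lunation.
Elongation θ = 360° × 16.52/29.53 ≈ 201.4°.
With cos θ = (-0.931), the lit fraction is (1 − (-0.931))/2 ≈ 0.966, so 97%.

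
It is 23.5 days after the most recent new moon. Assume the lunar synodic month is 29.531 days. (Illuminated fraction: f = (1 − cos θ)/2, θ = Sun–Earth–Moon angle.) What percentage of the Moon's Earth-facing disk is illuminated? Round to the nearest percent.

Phase angle: θ = 360°·(23.5 d)/(29.531 d) = 286.5°.
Illuminated fraction = (1 − cos 286.5°)/2 = (1 − 0.284)/2 ≈ 0.358, so 36%.

36%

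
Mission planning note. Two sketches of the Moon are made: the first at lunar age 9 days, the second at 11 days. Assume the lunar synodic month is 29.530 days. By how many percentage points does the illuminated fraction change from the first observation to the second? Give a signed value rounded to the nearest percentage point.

First observation: θ = 360°·9/29.530 = 109.7°, so f = 0.669.
Second observation: θ = 134.1°, f = 0.848.
Δf = 0.848 − 0.669 = +0.179, i.e. +18 pp.

+18 percentage points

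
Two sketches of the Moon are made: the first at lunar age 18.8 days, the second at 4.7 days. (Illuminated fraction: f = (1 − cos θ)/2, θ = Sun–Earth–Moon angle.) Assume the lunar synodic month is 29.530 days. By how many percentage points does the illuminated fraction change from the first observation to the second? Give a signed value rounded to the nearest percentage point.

-60 percentage points

θ₁ = 360° × 18.8/29.530 = 229.2°, f₁ = (1 − cos θ₁)/2 = 0.827.
θ₂ = 360° × 4.7/29.530 = 57.3°, f₂ = (1 − cos θ₂)/2 = 0.230.
Change = f₂ − f₁ = -0.597 → -60 percentage points.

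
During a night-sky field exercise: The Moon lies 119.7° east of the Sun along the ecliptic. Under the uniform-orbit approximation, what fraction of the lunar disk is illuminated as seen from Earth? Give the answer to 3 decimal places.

cos 119.7° = (-0.495), so f = (1 − (-0.495))/2 = 0.748.

0.748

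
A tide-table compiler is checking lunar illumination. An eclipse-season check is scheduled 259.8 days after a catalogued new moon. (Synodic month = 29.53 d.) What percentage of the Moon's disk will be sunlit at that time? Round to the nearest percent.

35%

Reduce mod P: 259.8 − 8×29.53 = 23.56 d into the current lunation.
The Moon has covered 23.56/29.53 of its cycle, so θ ≈ 360° × 23.56/29.53 = 287.2°.
Illuminated fraction = (1 − cos 287.2°)/2 = (1 − 0.296)/2 ≈ 0.352, so 35%.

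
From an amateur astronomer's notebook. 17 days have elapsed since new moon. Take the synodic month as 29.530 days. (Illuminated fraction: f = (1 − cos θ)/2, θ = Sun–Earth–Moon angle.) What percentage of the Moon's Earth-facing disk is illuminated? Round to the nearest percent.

Phase angle: θ = 360°·(17 d)/(29.530 d) = 207.2°.
cos 207.2° = (-0.889), so f = (1 − (-0.889))/2 = 0.945, so 94%.

94%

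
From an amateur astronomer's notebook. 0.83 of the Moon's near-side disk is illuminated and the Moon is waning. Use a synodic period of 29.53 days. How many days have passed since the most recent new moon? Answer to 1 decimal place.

18.8 days

cos θ = 1 − 2f = -0.660, giving a principal value of 131.3°.
A waning Moon lies in 180°–360°, so θ = 360° − 131.3° = 228.7°.
That fraction of the synodic month is 228.7/360 × 29.53 d ≈ 18.76 d.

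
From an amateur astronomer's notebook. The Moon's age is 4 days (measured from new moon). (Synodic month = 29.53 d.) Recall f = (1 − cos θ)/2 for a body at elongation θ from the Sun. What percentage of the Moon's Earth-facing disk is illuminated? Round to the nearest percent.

17%

The Moon has covered 4/29.53 of its cycle, so θ ≈ 360° × 4/29.53 = 48.8°.
Illuminated fraction = (1 − cos 48.8°)/2 = (1 − 0.659)/2 ≈ 0.170, so 17%.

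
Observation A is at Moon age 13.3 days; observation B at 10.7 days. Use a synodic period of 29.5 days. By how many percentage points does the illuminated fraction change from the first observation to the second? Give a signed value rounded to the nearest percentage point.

-15 pp

θ₁ = 360° × 13.3/29.5 = 162.3°, f₁ = (1 − cos θ₁)/2 = 0.976.
θ₂ = 360° × 10.7/29.5 = 130.6°, f₂ = (1 − cos θ₂)/2 = 0.825.
Change = f₂ − f₁ = -0.151 → -15 percentage points.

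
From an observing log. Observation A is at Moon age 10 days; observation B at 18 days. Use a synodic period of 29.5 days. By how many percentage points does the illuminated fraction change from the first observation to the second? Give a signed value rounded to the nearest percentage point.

θ₁ = 360° × 10/29.5 = 122.0°, f₁ = (1 − cos θ₁)/2 = 0.765.
θ₂ = 360° × 18/29.5 = 219.7°, f₂ = (1 − cos θ₂)/2 = 0.885.
Change = f₂ − f₁ = +0.120 → +12 percentage points.

+12 pp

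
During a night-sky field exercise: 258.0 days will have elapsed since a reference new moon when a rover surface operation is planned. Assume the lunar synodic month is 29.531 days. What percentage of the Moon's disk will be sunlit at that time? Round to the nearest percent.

Reduce mod P: 258.0 − 8×29.531 = 21.75 d into the current lunation.
The Moon has covered 21.75/29.531 of its cycle, so θ ≈ 360° × 21.75/29.531 = 265.2°.
Illuminated fraction = (1 − cos 265.2°)/2 = (1 − (-0.084))/2 ≈ 0.542, so 54%.

54%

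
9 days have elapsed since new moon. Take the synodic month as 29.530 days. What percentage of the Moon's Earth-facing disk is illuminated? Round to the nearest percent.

67%

Phase angle: θ = 360°·(9 d)/(29.530 d) = 109.7°.
Illuminated fraction = (1 − cos 109.7°)/2 = (1 − (-0.337))/2 ≈ 0.669, so 67%.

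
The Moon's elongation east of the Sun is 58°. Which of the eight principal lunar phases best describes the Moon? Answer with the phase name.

waxing crescent

58° lies in the waxing crescent sector of the 8-phase cycle.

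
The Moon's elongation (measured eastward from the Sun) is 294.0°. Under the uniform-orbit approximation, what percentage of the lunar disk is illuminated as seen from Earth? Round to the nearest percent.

30%

f = (1 − cos 294.0°)/2 = (1 − 0.407)/2 ≈ 0.297, i.e. 30%.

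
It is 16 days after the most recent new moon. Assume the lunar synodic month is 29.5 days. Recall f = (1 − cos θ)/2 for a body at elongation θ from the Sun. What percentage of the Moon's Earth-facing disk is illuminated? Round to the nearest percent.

Elongation θ = 360° × 16/29.5 ≈ 195.3°.
cos 195.3° = (-0.965), so f = (1 − (-0.965))/2 = 0.982, so 98%.

98%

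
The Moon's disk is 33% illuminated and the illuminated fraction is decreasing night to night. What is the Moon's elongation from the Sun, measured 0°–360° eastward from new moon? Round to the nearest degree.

cos θ = 1 − 2f = 0.340, giving a principal value of 70.1°.
A waning Moon lies in 180°–360°, so θ = 360° − 70.1° = 289.9°.

290°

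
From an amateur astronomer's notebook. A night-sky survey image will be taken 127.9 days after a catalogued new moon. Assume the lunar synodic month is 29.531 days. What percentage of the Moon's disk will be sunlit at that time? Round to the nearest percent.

127.9/29.531 = 4.331 lunations, so 4 complete cycles and 9.78 d into the next.
The Moon has covered 9.78/29.531 of its cycle, so θ ≈ 360° × 9.78/29.531 = 119.2°.
cos 119.2° = (-0.487), so f = (1 − (-0.487))/2 = 0.744, so 74%.

74%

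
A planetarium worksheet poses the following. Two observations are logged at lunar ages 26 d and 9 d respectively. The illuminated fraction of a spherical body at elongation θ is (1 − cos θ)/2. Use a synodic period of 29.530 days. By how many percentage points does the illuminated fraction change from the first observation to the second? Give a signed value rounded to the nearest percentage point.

θ₁ = 360° × 26/29.530 = 317.0°, f₁ = (1 − cos θ₁)/2 = 0.135.
θ₂ = 360° × 9/29.530 = 109.7°, f₂ = (1 − cos θ₂)/2 = 0.669.
Change = f₂ − f₁ = +0.534 → +53 percentage points.

+53 percentage points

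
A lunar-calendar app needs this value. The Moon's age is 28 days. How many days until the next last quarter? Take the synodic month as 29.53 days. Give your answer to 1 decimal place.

23.7 days

Last quarter is 0.75 of the way through the cycle: age 0.75 × 29.53 = 22.148 d.
Already past this cycle's last quarter; the next is at 22.148 + 29.53 = 51.678 d, so 51.678 − 28 = 23.678 days.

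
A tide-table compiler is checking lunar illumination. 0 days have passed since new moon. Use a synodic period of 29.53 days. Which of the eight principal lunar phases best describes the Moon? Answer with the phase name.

new moon

θ ≈ 360° × 0/29.53 = 0°, which falls in the new moon sector.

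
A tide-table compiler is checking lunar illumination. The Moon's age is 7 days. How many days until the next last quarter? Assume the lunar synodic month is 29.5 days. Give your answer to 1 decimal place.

15.1 days

Last quarter occurs at elongation 270°, i.e. at age 29.5 × 270/360 = 22.125 d.
That is 22.125 − 7 = 15.125 days ahead.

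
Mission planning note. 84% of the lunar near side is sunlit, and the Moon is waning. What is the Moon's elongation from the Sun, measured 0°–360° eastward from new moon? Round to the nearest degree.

From f = (1 − cos θ)/2: cos θ = 1 − 2×0.84 = -0.680; arccos → 132.8°.
A waning Moon lies in 180°–360°, so θ = 360° − 132.8° = 227.2°.

227°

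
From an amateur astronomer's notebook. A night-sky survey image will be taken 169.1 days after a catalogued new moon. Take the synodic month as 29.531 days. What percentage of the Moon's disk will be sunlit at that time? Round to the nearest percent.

169.1/29.531 = 5.726 lunations, so 5 complete cycles and 21.44 d into the next.
Phase angle: θ = 360°·(21.44 d)/(29.531 d) = 261.4°.
Illuminated fraction = (1 − cos 261.4°)/2 = (1 − (-0.149))/2 ≈ 0.575, so 57%.

57%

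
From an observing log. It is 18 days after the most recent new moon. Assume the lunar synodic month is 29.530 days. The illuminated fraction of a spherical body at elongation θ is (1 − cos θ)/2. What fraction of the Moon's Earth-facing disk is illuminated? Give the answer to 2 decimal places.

Phase angle: θ = 360°·(18 d)/(29.530 d) = 219.4°.
Illuminated fraction = (1 − cos 219.4°)/2 = (1 − (-0.772))/2 ≈ 0.886.

0.89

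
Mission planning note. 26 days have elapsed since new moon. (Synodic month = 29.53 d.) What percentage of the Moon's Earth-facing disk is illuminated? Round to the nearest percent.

The Moon has covered 26/29.53 of its cycle, so θ ≈ 360° × 26/29.53 = 317.0°.
With cos θ = 0.731, the lit fraction is (1 − 0.731)/2 ≈ 0.135, so 13%.

13%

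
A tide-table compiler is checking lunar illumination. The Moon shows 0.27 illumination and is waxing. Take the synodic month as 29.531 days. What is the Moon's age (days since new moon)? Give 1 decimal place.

Invert f = (1 − cos θ)/2 to get cos θ = 1 − 2(0.27) = 0.460, hence θ₀ = arccos 0.460 = 62.6°.
Before full moon the principal value applies: θ = 62.6°.
Age = 29.531 × 62.6°/360° ≈ 5.14 days.

5.1 days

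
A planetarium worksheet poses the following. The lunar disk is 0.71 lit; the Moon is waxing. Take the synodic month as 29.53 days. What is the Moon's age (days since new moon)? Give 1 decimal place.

From f = (1 − cos θ)/2: cos θ = 1 − 2×0.71 = -0.420; arccos → 114.8°.
Waxing ⇒ before full, so θ = 114.8°.
At 360°/29.53 d per day, 114.8° corresponds to 9.42 days.

9.4 days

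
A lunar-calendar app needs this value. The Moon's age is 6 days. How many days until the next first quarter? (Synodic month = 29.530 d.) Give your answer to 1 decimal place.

First quarter is 0.25 of the way through the cycle: age 0.25 × 29.530 = 7.383 d.
So 1.383 days remain (7.383 − 6).

1.4 days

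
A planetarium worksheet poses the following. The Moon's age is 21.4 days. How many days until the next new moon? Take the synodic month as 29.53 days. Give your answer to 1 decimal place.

8.1 days

The next new moon completes the synodic month: 29.53 − 21.4 = 8.130 days.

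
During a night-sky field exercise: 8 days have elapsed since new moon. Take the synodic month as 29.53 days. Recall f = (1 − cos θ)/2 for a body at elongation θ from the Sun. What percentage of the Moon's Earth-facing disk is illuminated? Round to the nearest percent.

57%

Phase angle: θ = 360°·(8 d)/(29.53 d) = 97.5°.
With cos θ = (-0.131), the lit fraction is (1 − (-0.131))/2 ≈ 0.566, so 57%.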